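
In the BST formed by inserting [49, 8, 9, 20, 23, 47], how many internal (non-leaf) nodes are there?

Tree built from: [49, 8, 9, 20, 23, 47]
Tree (level-order array): [49, 8, None, None, 9, None, 20, None, 23, None, 47]
Rule: An internal node has at least one child.
Per-node child counts:
  node 49: 1 child(ren)
  node 8: 1 child(ren)
  node 9: 1 child(ren)
  node 20: 1 child(ren)
  node 23: 1 child(ren)
  node 47: 0 child(ren)
Matching nodes: [49, 8, 9, 20, 23]
Count of internal (non-leaf) nodes: 5


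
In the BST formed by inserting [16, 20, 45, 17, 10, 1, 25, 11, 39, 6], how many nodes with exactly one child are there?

Tree built from: [16, 20, 45, 17, 10, 1, 25, 11, 39, 6]
Tree (level-order array): [16, 10, 20, 1, 11, 17, 45, None, 6, None, None, None, None, 25, None, None, None, None, 39]
Rule: These are nodes with exactly 1 non-null child.
Per-node child counts:
  node 16: 2 child(ren)
  node 10: 2 child(ren)
  node 1: 1 child(ren)
  node 6: 0 child(ren)
  node 11: 0 child(ren)
  node 20: 2 child(ren)
  node 17: 0 child(ren)
  node 45: 1 child(ren)
  node 25: 1 child(ren)
  node 39: 0 child(ren)
Matching nodes: [1, 45, 25]
Count of nodes with exactly one child: 3


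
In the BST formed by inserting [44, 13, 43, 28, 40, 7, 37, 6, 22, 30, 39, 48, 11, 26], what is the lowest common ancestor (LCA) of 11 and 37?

Tree insertion order: [44, 13, 43, 28, 40, 7, 37, 6, 22, 30, 39, 48, 11, 26]
Tree (level-order array): [44, 13, 48, 7, 43, None, None, 6, 11, 28, None, None, None, None, None, 22, 40, None, 26, 37, None, None, None, 30, 39]
In a BST, the LCA of p=11, q=37 is the first node v on the
root-to-leaf path with p <= v <= q (go left if both < v, right if both > v).
Walk from root:
  at 44: both 11 and 37 < 44, go left
  at 13: 11 <= 13 <= 37, this is the LCA
LCA = 13


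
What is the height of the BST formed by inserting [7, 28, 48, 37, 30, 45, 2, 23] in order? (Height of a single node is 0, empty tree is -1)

Insertion order: [7, 28, 48, 37, 30, 45, 2, 23]
Tree (level-order array): [7, 2, 28, None, None, 23, 48, None, None, 37, None, 30, 45]
Compute height bottom-up (empty subtree = -1):
  height(2) = 1 + max(-1, -1) = 0
  height(23) = 1 + max(-1, -1) = 0
  height(30) = 1 + max(-1, -1) = 0
  height(45) = 1 + max(-1, -1) = 0
  height(37) = 1 + max(0, 0) = 1
  height(48) = 1 + max(1, -1) = 2
  height(28) = 1 + max(0, 2) = 3
  height(7) = 1 + max(0, 3) = 4
Height = 4


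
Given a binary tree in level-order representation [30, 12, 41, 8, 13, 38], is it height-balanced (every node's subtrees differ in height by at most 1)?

Tree (level-order array): [30, 12, 41, 8, 13, 38]
Definition: a tree is height-balanced if, at every node, |h(left) - h(right)| <= 1 (empty subtree has height -1).
Bottom-up per-node check:
  node 8: h_left=-1, h_right=-1, diff=0 [OK], height=0
  node 13: h_left=-1, h_right=-1, diff=0 [OK], height=0
  node 12: h_left=0, h_right=0, diff=0 [OK], height=1
  node 38: h_left=-1, h_right=-1, diff=0 [OK], height=0
  node 41: h_left=0, h_right=-1, diff=1 [OK], height=1
  node 30: h_left=1, h_right=1, diff=0 [OK], height=2
All nodes satisfy the balance condition.
Result: Balanced


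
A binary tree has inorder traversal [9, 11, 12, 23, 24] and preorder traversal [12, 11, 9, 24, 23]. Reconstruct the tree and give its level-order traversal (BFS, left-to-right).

Inorder:  [9, 11, 12, 23, 24]
Preorder: [12, 11, 9, 24, 23]
Algorithm: preorder visits root first, so consume preorder in order;
for each root, split the current inorder slice at that value into
left-subtree inorder and right-subtree inorder, then recurse.
Recursive splits:
  root=12; inorder splits into left=[9, 11], right=[23, 24]
  root=11; inorder splits into left=[9], right=[]
  root=9; inorder splits into left=[], right=[]
  root=24; inorder splits into left=[23], right=[]
  root=23; inorder splits into left=[], right=[]
Reconstructed level-order: [12, 11, 24, 9, 23]


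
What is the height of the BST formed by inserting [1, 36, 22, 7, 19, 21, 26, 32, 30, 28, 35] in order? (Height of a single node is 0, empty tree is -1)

Insertion order: [1, 36, 22, 7, 19, 21, 26, 32, 30, 28, 35]
Tree (level-order array): [1, None, 36, 22, None, 7, 26, None, 19, None, 32, None, 21, 30, 35, None, None, 28]
Compute height bottom-up (empty subtree = -1):
  height(21) = 1 + max(-1, -1) = 0
  height(19) = 1 + max(-1, 0) = 1
  height(7) = 1 + max(-1, 1) = 2
  height(28) = 1 + max(-1, -1) = 0
  height(30) = 1 + max(0, -1) = 1
  height(35) = 1 + max(-1, -1) = 0
  height(32) = 1 + max(1, 0) = 2
  height(26) = 1 + max(-1, 2) = 3
  height(22) = 1 + max(2, 3) = 4
  height(36) = 1 + max(4, -1) = 5
  height(1) = 1 + max(-1, 5) = 6
Height = 6


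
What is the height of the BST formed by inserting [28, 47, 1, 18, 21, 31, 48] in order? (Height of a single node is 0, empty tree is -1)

Insertion order: [28, 47, 1, 18, 21, 31, 48]
Tree (level-order array): [28, 1, 47, None, 18, 31, 48, None, 21]
Compute height bottom-up (empty subtree = -1):
  height(21) = 1 + max(-1, -1) = 0
  height(18) = 1 + max(-1, 0) = 1
  height(1) = 1 + max(-1, 1) = 2
  height(31) = 1 + max(-1, -1) = 0
  height(48) = 1 + max(-1, -1) = 0
  height(47) = 1 + max(0, 0) = 1
  height(28) = 1 + max(2, 1) = 3
Height = 3


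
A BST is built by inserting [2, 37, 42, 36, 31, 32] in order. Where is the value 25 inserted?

Starting tree (level order): [2, None, 37, 36, 42, 31, None, None, None, None, 32]
Insertion path: 2 -> 37 -> 36 -> 31
Result: insert 25 as left child of 31
Final tree (level order): [2, None, 37, 36, 42, 31, None, None, None, 25, 32]


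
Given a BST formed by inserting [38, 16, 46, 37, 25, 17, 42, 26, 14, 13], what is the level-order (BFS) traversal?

Tree insertion order: [38, 16, 46, 37, 25, 17, 42, 26, 14, 13]
Tree (level-order array): [38, 16, 46, 14, 37, 42, None, 13, None, 25, None, None, None, None, None, 17, 26]
BFS from the root, enqueuing left then right child of each popped node:
  queue [38] -> pop 38, enqueue [16, 46], visited so far: [38]
  queue [16, 46] -> pop 16, enqueue [14, 37], visited so far: [38, 16]
  queue [46, 14, 37] -> pop 46, enqueue [42], visited so far: [38, 16, 46]
  queue [14, 37, 42] -> pop 14, enqueue [13], visited so far: [38, 16, 46, 14]
  queue [37, 42, 13] -> pop 37, enqueue [25], visited so far: [38, 16, 46, 14, 37]
  queue [42, 13, 25] -> pop 42, enqueue [none], visited so far: [38, 16, 46, 14, 37, 42]
  queue [13, 25] -> pop 13, enqueue [none], visited so far: [38, 16, 46, 14, 37, 42, 13]
  queue [25] -> pop 25, enqueue [17, 26], visited so far: [38, 16, 46, 14, 37, 42, 13, 25]
  queue [17, 26] -> pop 17, enqueue [none], visited so far: [38, 16, 46, 14, 37, 42, 13, 25, 17]
  queue [26] -> pop 26, enqueue [none], visited so far: [38, 16, 46, 14, 37, 42, 13, 25, 17, 26]
Result: [38, 16, 46, 14, 37, 42, 13, 25, 17, 26]


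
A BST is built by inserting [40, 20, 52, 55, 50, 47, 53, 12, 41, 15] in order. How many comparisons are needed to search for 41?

Search path for 41: 40 -> 52 -> 50 -> 47 -> 41
Found: True
Comparisons: 5


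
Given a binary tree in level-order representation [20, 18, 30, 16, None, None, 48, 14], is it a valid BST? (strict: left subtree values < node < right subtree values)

Level-order array: [20, 18, 30, 16, None, None, 48, 14]
Validate using subtree bounds (lo, hi): at each node, require lo < value < hi,
then recurse left with hi=value and right with lo=value.
Preorder trace (stopping at first violation):
  at node 20 with bounds (-inf, +inf): OK
  at node 18 with bounds (-inf, 20): OK
  at node 16 with bounds (-inf, 18): OK
  at node 14 with bounds (-inf, 16): OK
  at node 30 with bounds (20, +inf): OK
  at node 48 with bounds (30, +inf): OK
No violation found at any node.
Result: Valid BST


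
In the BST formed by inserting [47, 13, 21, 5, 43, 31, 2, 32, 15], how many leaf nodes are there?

Tree built from: [47, 13, 21, 5, 43, 31, 2, 32, 15]
Tree (level-order array): [47, 13, None, 5, 21, 2, None, 15, 43, None, None, None, None, 31, None, None, 32]
Rule: A leaf has 0 children.
Per-node child counts:
  node 47: 1 child(ren)
  node 13: 2 child(ren)
  node 5: 1 child(ren)
  node 2: 0 child(ren)
  node 21: 2 child(ren)
  node 15: 0 child(ren)
  node 43: 1 child(ren)
  node 31: 1 child(ren)
  node 32: 0 child(ren)
Matching nodes: [2, 15, 32]
Count of leaf nodes: 3


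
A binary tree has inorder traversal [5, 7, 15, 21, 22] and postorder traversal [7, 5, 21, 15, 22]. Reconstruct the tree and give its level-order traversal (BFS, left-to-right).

Inorder:   [5, 7, 15, 21, 22]
Postorder: [7, 5, 21, 15, 22]
Algorithm: postorder visits root last, so walk postorder right-to-left;
each value is the root of the current inorder slice — split it at that
value, recurse on the right subtree first, then the left.
Recursive splits:
  root=22; inorder splits into left=[5, 7, 15, 21], right=[]
  root=15; inorder splits into left=[5, 7], right=[21]
  root=21; inorder splits into left=[], right=[]
  root=5; inorder splits into left=[], right=[7]
  root=7; inorder splits into left=[], right=[]
Reconstructed level-order: [22, 15, 5, 21, 7]


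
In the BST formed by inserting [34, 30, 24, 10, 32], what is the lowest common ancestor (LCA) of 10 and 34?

Tree insertion order: [34, 30, 24, 10, 32]
Tree (level-order array): [34, 30, None, 24, 32, 10]
In a BST, the LCA of p=10, q=34 is the first node v on the
root-to-leaf path with p <= v <= q (go left if both < v, right if both > v).
Walk from root:
  at 34: 10 <= 34 <= 34, this is the LCA
LCA = 34


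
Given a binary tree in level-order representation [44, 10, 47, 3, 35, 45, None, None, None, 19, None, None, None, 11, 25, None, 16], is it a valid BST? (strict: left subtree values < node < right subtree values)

Level-order array: [44, 10, 47, 3, 35, 45, None, None, None, 19, None, None, None, 11, 25, None, 16]
Validate using subtree bounds (lo, hi): at each node, require lo < value < hi,
then recurse left with hi=value and right with lo=value.
Preorder trace (stopping at first violation):
  at node 44 with bounds (-inf, +inf): OK
  at node 10 with bounds (-inf, 44): OK
  at node 3 with bounds (-inf, 10): OK
  at node 35 with bounds (10, 44): OK
  at node 19 with bounds (10, 35): OK
  at node 11 with bounds (10, 19): OK
  at node 16 with bounds (11, 19): OK
  at node 25 with bounds (19, 35): OK
  at node 47 with bounds (44, +inf): OK
  at node 45 with bounds (44, 47): OK
No violation found at any node.
Result: Valid BST


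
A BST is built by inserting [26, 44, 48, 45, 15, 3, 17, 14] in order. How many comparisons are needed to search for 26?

Search path for 26: 26
Found: True
Comparisons: 1


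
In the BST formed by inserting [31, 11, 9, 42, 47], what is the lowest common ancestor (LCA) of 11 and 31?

Tree insertion order: [31, 11, 9, 42, 47]
Tree (level-order array): [31, 11, 42, 9, None, None, 47]
In a BST, the LCA of p=11, q=31 is the first node v on the
root-to-leaf path with p <= v <= q (go left if both < v, right if both > v).
Walk from root:
  at 31: 11 <= 31 <= 31, this is the LCA
LCA = 31


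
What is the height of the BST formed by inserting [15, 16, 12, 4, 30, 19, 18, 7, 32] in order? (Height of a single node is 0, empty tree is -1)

Insertion order: [15, 16, 12, 4, 30, 19, 18, 7, 32]
Tree (level-order array): [15, 12, 16, 4, None, None, 30, None, 7, 19, 32, None, None, 18]
Compute height bottom-up (empty subtree = -1):
  height(7) = 1 + max(-1, -1) = 0
  height(4) = 1 + max(-1, 0) = 1
  height(12) = 1 + max(1, -1) = 2
  height(18) = 1 + max(-1, -1) = 0
  height(19) = 1 + max(0, -1) = 1
  height(32) = 1 + max(-1, -1) = 0
  height(30) = 1 + max(1, 0) = 2
  height(16) = 1 + max(-1, 2) = 3
  height(15) = 1 + max(2, 3) = 4
Height = 4


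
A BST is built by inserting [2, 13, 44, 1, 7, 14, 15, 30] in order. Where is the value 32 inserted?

Starting tree (level order): [2, 1, 13, None, None, 7, 44, None, None, 14, None, None, 15, None, 30]
Insertion path: 2 -> 13 -> 44 -> 14 -> 15 -> 30
Result: insert 32 as right child of 30
Final tree (level order): [2, 1, 13, None, None, 7, 44, None, None, 14, None, None, 15, None, 30, None, 32]


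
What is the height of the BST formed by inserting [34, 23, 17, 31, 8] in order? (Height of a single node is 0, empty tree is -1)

Insertion order: [34, 23, 17, 31, 8]
Tree (level-order array): [34, 23, None, 17, 31, 8]
Compute height bottom-up (empty subtree = -1):
  height(8) = 1 + max(-1, -1) = 0
  height(17) = 1 + max(0, -1) = 1
  height(31) = 1 + max(-1, -1) = 0
  height(23) = 1 + max(1, 0) = 2
  height(34) = 1 + max(2, -1) = 3
Height = 3


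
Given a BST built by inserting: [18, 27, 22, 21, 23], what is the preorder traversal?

Tree insertion order: [18, 27, 22, 21, 23]
Tree (level-order array): [18, None, 27, 22, None, 21, 23]
Preorder traversal: [18, 27, 22, 21, 23]


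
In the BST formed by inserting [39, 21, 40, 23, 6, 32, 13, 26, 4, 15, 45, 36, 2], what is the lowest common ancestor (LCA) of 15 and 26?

Tree insertion order: [39, 21, 40, 23, 6, 32, 13, 26, 4, 15, 45, 36, 2]
Tree (level-order array): [39, 21, 40, 6, 23, None, 45, 4, 13, None, 32, None, None, 2, None, None, 15, 26, 36]
In a BST, the LCA of p=15, q=26 is the first node v on the
root-to-leaf path with p <= v <= q (go left if both < v, right if both > v).
Walk from root:
  at 39: both 15 and 26 < 39, go left
  at 21: 15 <= 21 <= 26, this is the LCA
LCA = 21


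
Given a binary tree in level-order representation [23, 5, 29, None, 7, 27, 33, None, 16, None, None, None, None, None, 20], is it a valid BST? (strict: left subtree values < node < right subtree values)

Level-order array: [23, 5, 29, None, 7, 27, 33, None, 16, None, None, None, None, None, 20]
Validate using subtree bounds (lo, hi): at each node, require lo < value < hi,
then recurse left with hi=value and right with lo=value.
Preorder trace (stopping at first violation):
  at node 23 with bounds (-inf, +inf): OK
  at node 5 with bounds (-inf, 23): OK
  at node 7 with bounds (5, 23): OK
  at node 16 with bounds (7, 23): OK
  at node 20 with bounds (16, 23): OK
  at node 29 with bounds (23, +inf): OK
  at node 27 with bounds (23, 29): OK
  at node 33 with bounds (29, +inf): OK
No violation found at any node.
Result: Valid BST


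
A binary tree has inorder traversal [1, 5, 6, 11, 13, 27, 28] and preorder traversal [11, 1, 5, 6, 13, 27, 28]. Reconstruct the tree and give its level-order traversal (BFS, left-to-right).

Inorder:  [1, 5, 6, 11, 13, 27, 28]
Preorder: [11, 1, 5, 6, 13, 27, 28]
Algorithm: preorder visits root first, so consume preorder in order;
for each root, split the current inorder slice at that value into
left-subtree inorder and right-subtree inorder, then recurse.
Recursive splits:
  root=11; inorder splits into left=[1, 5, 6], right=[13, 27, 28]
  root=1; inorder splits into left=[], right=[5, 6]
  root=5; inorder splits into left=[], right=[6]
  root=6; inorder splits into left=[], right=[]
  root=13; inorder splits into left=[], right=[27, 28]
  root=27; inorder splits into left=[], right=[28]
  root=28; inorder splits into left=[], right=[]
Reconstructed level-order: [11, 1, 13, 5, 27, 6, 28]


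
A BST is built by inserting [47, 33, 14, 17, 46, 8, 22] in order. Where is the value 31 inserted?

Starting tree (level order): [47, 33, None, 14, 46, 8, 17, None, None, None, None, None, 22]
Insertion path: 47 -> 33 -> 14 -> 17 -> 22
Result: insert 31 as right child of 22
Final tree (level order): [47, 33, None, 14, 46, 8, 17, None, None, None, None, None, 22, None, 31]


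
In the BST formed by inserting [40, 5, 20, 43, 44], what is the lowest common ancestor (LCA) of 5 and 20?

Tree insertion order: [40, 5, 20, 43, 44]
Tree (level-order array): [40, 5, 43, None, 20, None, 44]
In a BST, the LCA of p=5, q=20 is the first node v on the
root-to-leaf path with p <= v <= q (go left if both < v, right if both > v).
Walk from root:
  at 40: both 5 and 20 < 40, go left
  at 5: 5 <= 5 <= 20, this is the LCA
LCA = 5


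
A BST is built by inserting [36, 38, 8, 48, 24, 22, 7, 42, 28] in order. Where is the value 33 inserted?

Starting tree (level order): [36, 8, 38, 7, 24, None, 48, None, None, 22, 28, 42]
Insertion path: 36 -> 8 -> 24 -> 28
Result: insert 33 as right child of 28
Final tree (level order): [36, 8, 38, 7, 24, None, 48, None, None, 22, 28, 42, None, None, None, None, 33]


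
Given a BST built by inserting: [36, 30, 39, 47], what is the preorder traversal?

Tree insertion order: [36, 30, 39, 47]
Tree (level-order array): [36, 30, 39, None, None, None, 47]
Preorder traversal: [36, 30, 39, 47]


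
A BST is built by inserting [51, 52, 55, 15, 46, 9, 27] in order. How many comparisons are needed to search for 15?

Search path for 15: 51 -> 15
Found: True
Comparisons: 2


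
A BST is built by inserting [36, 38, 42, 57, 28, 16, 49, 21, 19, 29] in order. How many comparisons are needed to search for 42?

Search path for 42: 36 -> 38 -> 42
Found: True
Comparisons: 3


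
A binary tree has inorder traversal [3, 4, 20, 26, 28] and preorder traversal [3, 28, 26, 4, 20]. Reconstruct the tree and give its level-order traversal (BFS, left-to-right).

Inorder:  [3, 4, 20, 26, 28]
Preorder: [3, 28, 26, 4, 20]
Algorithm: preorder visits root first, so consume preorder in order;
for each root, split the current inorder slice at that value into
left-subtree inorder and right-subtree inorder, then recurse.
Recursive splits:
  root=3; inorder splits into left=[], right=[4, 20, 26, 28]
  root=28; inorder splits into left=[4, 20, 26], right=[]
  root=26; inorder splits into left=[4, 20], right=[]
  root=4; inorder splits into left=[], right=[20]
  root=20; inorder splits into left=[], right=[]
Reconstructed level-order: [3, 28, 26, 4, 20]


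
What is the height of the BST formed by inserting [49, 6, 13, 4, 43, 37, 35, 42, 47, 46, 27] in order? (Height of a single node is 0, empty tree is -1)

Insertion order: [49, 6, 13, 4, 43, 37, 35, 42, 47, 46, 27]
Tree (level-order array): [49, 6, None, 4, 13, None, None, None, 43, 37, 47, 35, 42, 46, None, 27]
Compute height bottom-up (empty subtree = -1):
  height(4) = 1 + max(-1, -1) = 0
  height(27) = 1 + max(-1, -1) = 0
  height(35) = 1 + max(0, -1) = 1
  height(42) = 1 + max(-1, -1) = 0
  height(37) = 1 + max(1, 0) = 2
  height(46) = 1 + max(-1, -1) = 0
  height(47) = 1 + max(0, -1) = 1
  height(43) = 1 + max(2, 1) = 3
  height(13) = 1 + max(-1, 3) = 4
  height(6) = 1 + max(0, 4) = 5
  height(49) = 1 + max(5, -1) = 6
Height = 6


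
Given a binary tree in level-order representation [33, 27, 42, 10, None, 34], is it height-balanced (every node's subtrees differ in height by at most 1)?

Tree (level-order array): [33, 27, 42, 10, None, 34]
Definition: a tree is height-balanced if, at every node, |h(left) - h(right)| <= 1 (empty subtree has height -1).
Bottom-up per-node check:
  node 10: h_left=-1, h_right=-1, diff=0 [OK], height=0
  node 27: h_left=0, h_right=-1, diff=1 [OK], height=1
  node 34: h_left=-1, h_right=-1, diff=0 [OK], height=0
  node 42: h_left=0, h_right=-1, diff=1 [OK], height=1
  node 33: h_left=1, h_right=1, diff=0 [OK], height=2
All nodes satisfy the balance condition.
Result: Balanced


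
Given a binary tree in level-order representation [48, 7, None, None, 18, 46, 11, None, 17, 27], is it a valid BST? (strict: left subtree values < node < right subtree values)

Level-order array: [48, 7, None, None, 18, 46, 11, None, 17, 27]
Validate using subtree bounds (lo, hi): at each node, require lo < value < hi,
then recurse left with hi=value and right with lo=value.
Preorder trace (stopping at first violation):
  at node 48 with bounds (-inf, +inf): OK
  at node 7 with bounds (-inf, 48): OK
  at node 18 with bounds (7, 48): OK
  at node 46 with bounds (7, 18): VIOLATION
Node 46 violates its bound: not (7 < 46 < 18).
Result: Not a valid BST


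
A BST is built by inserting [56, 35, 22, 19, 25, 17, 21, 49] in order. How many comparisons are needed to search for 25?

Search path for 25: 56 -> 35 -> 22 -> 25
Found: True
Comparisons: 4


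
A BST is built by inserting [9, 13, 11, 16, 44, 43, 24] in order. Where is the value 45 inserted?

Starting tree (level order): [9, None, 13, 11, 16, None, None, None, 44, 43, None, 24]
Insertion path: 9 -> 13 -> 16 -> 44
Result: insert 45 as right child of 44
Final tree (level order): [9, None, 13, 11, 16, None, None, None, 44, 43, 45, 24]


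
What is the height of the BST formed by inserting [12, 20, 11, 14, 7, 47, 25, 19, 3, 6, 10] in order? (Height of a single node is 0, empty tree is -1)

Insertion order: [12, 20, 11, 14, 7, 47, 25, 19, 3, 6, 10]
Tree (level-order array): [12, 11, 20, 7, None, 14, 47, 3, 10, None, 19, 25, None, None, 6]
Compute height bottom-up (empty subtree = -1):
  height(6) = 1 + max(-1, -1) = 0
  height(3) = 1 + max(-1, 0) = 1
  height(10) = 1 + max(-1, -1) = 0
  height(7) = 1 + max(1, 0) = 2
  height(11) = 1 + max(2, -1) = 3
  height(19) = 1 + max(-1, -1) = 0
  height(14) = 1 + max(-1, 0) = 1
  height(25) = 1 + max(-1, -1) = 0
  height(47) = 1 + max(0, -1) = 1
  height(20) = 1 + max(1, 1) = 2
  height(12) = 1 + max(3, 2) = 4
Height = 4


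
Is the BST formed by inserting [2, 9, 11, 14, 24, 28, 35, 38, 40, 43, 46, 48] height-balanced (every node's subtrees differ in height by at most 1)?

Tree (level-order array): [2, None, 9, None, 11, None, 14, None, 24, None, 28, None, 35, None, 38, None, 40, None, 43, None, 46, None, 48]
Definition: a tree is height-balanced if, at every node, |h(left) - h(right)| <= 1 (empty subtree has height -1).
Bottom-up per-node check:
  node 48: h_left=-1, h_right=-1, diff=0 [OK], height=0
  node 46: h_left=-1, h_right=0, diff=1 [OK], height=1
  node 43: h_left=-1, h_right=1, diff=2 [FAIL (|-1-1|=2 > 1)], height=2
  node 40: h_left=-1, h_right=2, diff=3 [FAIL (|-1-2|=3 > 1)], height=3
  node 38: h_left=-1, h_right=3, diff=4 [FAIL (|-1-3|=4 > 1)], height=4
  node 35: h_left=-1, h_right=4, diff=5 [FAIL (|-1-4|=5 > 1)], height=5
  node 28: h_left=-1, h_right=5, diff=6 [FAIL (|-1-5|=6 > 1)], height=6
  node 24: h_left=-1, h_right=6, diff=7 [FAIL (|-1-6|=7 > 1)], height=7
  node 14: h_left=-1, h_right=7, diff=8 [FAIL (|-1-7|=8 > 1)], height=8
  node 11: h_left=-1, h_right=8, diff=9 [FAIL (|-1-8|=9 > 1)], height=9
  node 9: h_left=-1, h_right=9, diff=10 [FAIL (|-1-9|=10 > 1)], height=10
  node 2: h_left=-1, h_right=10, diff=11 [FAIL (|-1-10|=11 > 1)], height=11
Node 43 violates the condition: |-1 - 1| = 2 > 1.
Result: Not balanced


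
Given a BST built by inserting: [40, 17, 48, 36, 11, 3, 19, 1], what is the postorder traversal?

Tree insertion order: [40, 17, 48, 36, 11, 3, 19, 1]
Tree (level-order array): [40, 17, 48, 11, 36, None, None, 3, None, 19, None, 1]
Postorder traversal: [1, 3, 11, 19, 36, 17, 48, 40]


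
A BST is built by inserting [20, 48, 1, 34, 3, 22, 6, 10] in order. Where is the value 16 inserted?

Starting tree (level order): [20, 1, 48, None, 3, 34, None, None, 6, 22, None, None, 10]
Insertion path: 20 -> 1 -> 3 -> 6 -> 10
Result: insert 16 as right child of 10
Final tree (level order): [20, 1, 48, None, 3, 34, None, None, 6, 22, None, None, 10, None, None, None, 16]


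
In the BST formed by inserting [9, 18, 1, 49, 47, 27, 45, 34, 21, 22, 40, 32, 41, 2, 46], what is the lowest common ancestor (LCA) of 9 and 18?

Tree insertion order: [9, 18, 1, 49, 47, 27, 45, 34, 21, 22, 40, 32, 41, 2, 46]
Tree (level-order array): [9, 1, 18, None, 2, None, 49, None, None, 47, None, 27, None, 21, 45, None, 22, 34, 46, None, None, 32, 40, None, None, None, None, None, 41]
In a BST, the LCA of p=9, q=18 is the first node v on the
root-to-leaf path with p <= v <= q (go left if both < v, right if both > v).
Walk from root:
  at 9: 9 <= 9 <= 18, this is the LCA
LCA = 9


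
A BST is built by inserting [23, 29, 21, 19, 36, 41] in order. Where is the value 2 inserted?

Starting tree (level order): [23, 21, 29, 19, None, None, 36, None, None, None, 41]
Insertion path: 23 -> 21 -> 19
Result: insert 2 as left child of 19
Final tree (level order): [23, 21, 29, 19, None, None, 36, 2, None, None, 41]


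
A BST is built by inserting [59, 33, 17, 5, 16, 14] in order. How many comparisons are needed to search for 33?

Search path for 33: 59 -> 33
Found: True
Comparisons: 2


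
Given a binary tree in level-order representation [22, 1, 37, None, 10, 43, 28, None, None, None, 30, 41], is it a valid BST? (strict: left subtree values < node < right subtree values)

Level-order array: [22, 1, 37, None, 10, 43, 28, None, None, None, 30, 41]
Validate using subtree bounds (lo, hi): at each node, require lo < value < hi,
then recurse left with hi=value and right with lo=value.
Preorder trace (stopping at first violation):
  at node 22 with bounds (-inf, +inf): OK
  at node 1 with bounds (-inf, 22): OK
  at node 10 with bounds (1, 22): OK
  at node 37 with bounds (22, +inf): OK
  at node 43 with bounds (22, 37): VIOLATION
Node 43 violates its bound: not (22 < 43 < 37).
Result: Not a valid BST


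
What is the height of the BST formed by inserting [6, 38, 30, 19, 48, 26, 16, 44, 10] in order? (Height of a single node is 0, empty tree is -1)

Insertion order: [6, 38, 30, 19, 48, 26, 16, 44, 10]
Tree (level-order array): [6, None, 38, 30, 48, 19, None, 44, None, 16, 26, None, None, 10]
Compute height bottom-up (empty subtree = -1):
  height(10) = 1 + max(-1, -1) = 0
  height(16) = 1 + max(0, -1) = 1
  height(26) = 1 + max(-1, -1) = 0
  height(19) = 1 + max(1, 0) = 2
  height(30) = 1 + max(2, -1) = 3
  height(44) = 1 + max(-1, -1) = 0
  height(48) = 1 + max(0, -1) = 1
  height(38) = 1 + max(3, 1) = 4
  height(6) = 1 + max(-1, 4) = 5
Height = 5


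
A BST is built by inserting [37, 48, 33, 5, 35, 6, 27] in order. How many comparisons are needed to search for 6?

Search path for 6: 37 -> 33 -> 5 -> 6
Found: True
Comparisons: 4


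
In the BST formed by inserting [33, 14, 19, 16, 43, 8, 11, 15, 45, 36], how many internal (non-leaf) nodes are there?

Tree built from: [33, 14, 19, 16, 43, 8, 11, 15, 45, 36]
Tree (level-order array): [33, 14, 43, 8, 19, 36, 45, None, 11, 16, None, None, None, None, None, None, None, 15]
Rule: An internal node has at least one child.
Per-node child counts:
  node 33: 2 child(ren)
  node 14: 2 child(ren)
  node 8: 1 child(ren)
  node 11: 0 child(ren)
  node 19: 1 child(ren)
  node 16: 1 child(ren)
  node 15: 0 child(ren)
  node 43: 2 child(ren)
  node 36: 0 child(ren)
  node 45: 0 child(ren)
Matching nodes: [33, 14, 8, 19, 16, 43]
Count of internal (non-leaf) nodes: 6


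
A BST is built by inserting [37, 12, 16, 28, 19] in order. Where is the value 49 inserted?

Starting tree (level order): [37, 12, None, None, 16, None, 28, 19]
Insertion path: 37
Result: insert 49 as right child of 37
Final tree (level order): [37, 12, 49, None, 16, None, None, None, 28, 19]


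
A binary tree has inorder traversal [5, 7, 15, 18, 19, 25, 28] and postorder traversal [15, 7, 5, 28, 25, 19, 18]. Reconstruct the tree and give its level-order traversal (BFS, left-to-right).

Inorder:   [5, 7, 15, 18, 19, 25, 28]
Postorder: [15, 7, 5, 28, 25, 19, 18]
Algorithm: postorder visits root last, so walk postorder right-to-left;
each value is the root of the current inorder slice — split it at that
value, recurse on the right subtree first, then the left.
Recursive splits:
  root=18; inorder splits into left=[5, 7, 15], right=[19, 25, 28]
  root=19; inorder splits into left=[], right=[25, 28]
  root=25; inorder splits into left=[], right=[28]
  root=28; inorder splits into left=[], right=[]
  root=5; inorder splits into left=[], right=[7, 15]
  root=7; inorder splits into left=[], right=[15]
  root=15; inorder splits into left=[], right=[]
Reconstructed level-order: [18, 5, 19, 7, 25, 15, 28]


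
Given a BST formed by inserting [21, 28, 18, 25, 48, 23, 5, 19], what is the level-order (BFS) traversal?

Tree insertion order: [21, 28, 18, 25, 48, 23, 5, 19]
Tree (level-order array): [21, 18, 28, 5, 19, 25, 48, None, None, None, None, 23]
BFS from the root, enqueuing left then right child of each popped node:
  queue [21] -> pop 21, enqueue [18, 28], visited so far: [21]
  queue [18, 28] -> pop 18, enqueue [5, 19], visited so far: [21, 18]
  queue [28, 5, 19] -> pop 28, enqueue [25, 48], visited so far: [21, 18, 28]
  queue [5, 19, 25, 48] -> pop 5, enqueue [none], visited so far: [21, 18, 28, 5]
  queue [19, 25, 48] -> pop 19, enqueue [none], visited so far: [21, 18, 28, 5, 19]
  queue [25, 48] -> pop 25, enqueue [23], visited so far: [21, 18, 28, 5, 19, 25]
  queue [48, 23] -> pop 48, enqueue [none], visited so far: [21, 18, 28, 5, 19, 25, 48]
  queue [23] -> pop 23, enqueue [none], visited so far: [21, 18, 28, 5, 19, 25, 48, 23]
Result: [21, 18, 28, 5, 19, 25, 48, 23]


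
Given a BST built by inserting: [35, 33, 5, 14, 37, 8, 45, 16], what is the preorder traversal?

Tree insertion order: [35, 33, 5, 14, 37, 8, 45, 16]
Tree (level-order array): [35, 33, 37, 5, None, None, 45, None, 14, None, None, 8, 16]
Preorder traversal: [35, 33, 5, 14, 8, 16, 37, 45]


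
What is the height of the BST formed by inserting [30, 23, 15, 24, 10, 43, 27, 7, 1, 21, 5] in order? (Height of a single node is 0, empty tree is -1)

Insertion order: [30, 23, 15, 24, 10, 43, 27, 7, 1, 21, 5]
Tree (level-order array): [30, 23, 43, 15, 24, None, None, 10, 21, None, 27, 7, None, None, None, None, None, 1, None, None, 5]
Compute height bottom-up (empty subtree = -1):
  height(5) = 1 + max(-1, -1) = 0
  height(1) = 1 + max(-1, 0) = 1
  height(7) = 1 + max(1, -1) = 2
  height(10) = 1 + max(2, -1) = 3
  height(21) = 1 + max(-1, -1) = 0
  height(15) = 1 + max(3, 0) = 4
  height(27) = 1 + max(-1, -1) = 0
  height(24) = 1 + max(-1, 0) = 1
  height(23) = 1 + max(4, 1) = 5
  height(43) = 1 + max(-1, -1) = 0
  height(30) = 1 + max(5, 0) = 6
Height = 6


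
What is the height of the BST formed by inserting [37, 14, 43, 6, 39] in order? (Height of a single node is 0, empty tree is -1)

Insertion order: [37, 14, 43, 6, 39]
Tree (level-order array): [37, 14, 43, 6, None, 39]
Compute height bottom-up (empty subtree = -1):
  height(6) = 1 + max(-1, -1) = 0
  height(14) = 1 + max(0, -1) = 1
  height(39) = 1 + max(-1, -1) = 0
  height(43) = 1 + max(0, -1) = 1
  height(37) = 1 + max(1, 1) = 2
Height = 2


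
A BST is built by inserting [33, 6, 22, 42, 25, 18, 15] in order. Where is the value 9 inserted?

Starting tree (level order): [33, 6, 42, None, 22, None, None, 18, 25, 15]
Insertion path: 33 -> 6 -> 22 -> 18 -> 15
Result: insert 9 as left child of 15
Final tree (level order): [33, 6, 42, None, 22, None, None, 18, 25, 15, None, None, None, 9]


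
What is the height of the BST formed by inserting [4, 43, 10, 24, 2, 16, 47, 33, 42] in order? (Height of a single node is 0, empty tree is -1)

Insertion order: [4, 43, 10, 24, 2, 16, 47, 33, 42]
Tree (level-order array): [4, 2, 43, None, None, 10, 47, None, 24, None, None, 16, 33, None, None, None, 42]
Compute height bottom-up (empty subtree = -1):
  height(2) = 1 + max(-1, -1) = 0
  height(16) = 1 + max(-1, -1) = 0
  height(42) = 1 + max(-1, -1) = 0
  height(33) = 1 + max(-1, 0) = 1
  height(24) = 1 + max(0, 1) = 2
  height(10) = 1 + max(-1, 2) = 3
  height(47) = 1 + max(-1, -1) = 0
  height(43) = 1 + max(3, 0) = 4
  height(4) = 1 + max(0, 4) = 5
Height = 5


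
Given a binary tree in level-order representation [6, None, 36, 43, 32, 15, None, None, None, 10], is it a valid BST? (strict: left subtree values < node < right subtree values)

Level-order array: [6, None, 36, 43, 32, 15, None, None, None, 10]
Validate using subtree bounds (lo, hi): at each node, require lo < value < hi,
then recurse left with hi=value and right with lo=value.
Preorder trace (stopping at first violation):
  at node 6 with bounds (-inf, +inf): OK
  at node 36 with bounds (6, +inf): OK
  at node 43 with bounds (6, 36): VIOLATION
Node 43 violates its bound: not (6 < 43 < 36).
Result: Not a valid BST


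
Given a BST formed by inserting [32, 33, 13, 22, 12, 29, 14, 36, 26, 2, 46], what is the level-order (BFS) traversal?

Tree insertion order: [32, 33, 13, 22, 12, 29, 14, 36, 26, 2, 46]
Tree (level-order array): [32, 13, 33, 12, 22, None, 36, 2, None, 14, 29, None, 46, None, None, None, None, 26]
BFS from the root, enqueuing left then right child of each popped node:
  queue [32] -> pop 32, enqueue [13, 33], visited so far: [32]
  queue [13, 33] -> pop 13, enqueue [12, 22], visited so far: [32, 13]
  queue [33, 12, 22] -> pop 33, enqueue [36], visited so far: [32, 13, 33]
  queue [12, 22, 36] -> pop 12, enqueue [2], visited so far: [32, 13, 33, 12]
  queue [22, 36, 2] -> pop 22, enqueue [14, 29], visited so far: [32, 13, 33, 12, 22]
  queue [36, 2, 14, 29] -> pop 36, enqueue [46], visited so far: [32, 13, 33, 12, 22, 36]
  queue [2, 14, 29, 46] -> pop 2, enqueue [none], visited so far: [32, 13, 33, 12, 22, 36, 2]
  queue [14, 29, 46] -> pop 14, enqueue [none], visited so far: [32, 13, 33, 12, 22, 36, 2, 14]
  queue [29, 46] -> pop 29, enqueue [26], visited so far: [32, 13, 33, 12, 22, 36, 2, 14, 29]
  queue [46, 26] -> pop 46, enqueue [none], visited so far: [32, 13, 33, 12, 22, 36, 2, 14, 29, 46]
  queue [26] -> pop 26, enqueue [none], visited so far: [32, 13, 33, 12, 22, 36, 2, 14, 29, 46, 26]
Result: [32, 13, 33, 12, 22, 36, 2, 14, 29, 46, 26]


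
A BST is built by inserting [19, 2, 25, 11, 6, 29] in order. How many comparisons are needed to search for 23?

Search path for 23: 19 -> 25
Found: False
Comparisons: 2


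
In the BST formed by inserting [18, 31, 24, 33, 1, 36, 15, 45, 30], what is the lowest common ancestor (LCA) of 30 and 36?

Tree insertion order: [18, 31, 24, 33, 1, 36, 15, 45, 30]
Tree (level-order array): [18, 1, 31, None, 15, 24, 33, None, None, None, 30, None, 36, None, None, None, 45]
In a BST, the LCA of p=30, q=36 is the first node v on the
root-to-leaf path with p <= v <= q (go left if both < v, right if both > v).
Walk from root:
  at 18: both 30 and 36 > 18, go right
  at 31: 30 <= 31 <= 36, this is the LCA
LCA = 31


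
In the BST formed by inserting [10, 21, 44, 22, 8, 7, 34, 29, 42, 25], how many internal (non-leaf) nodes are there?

Tree built from: [10, 21, 44, 22, 8, 7, 34, 29, 42, 25]
Tree (level-order array): [10, 8, 21, 7, None, None, 44, None, None, 22, None, None, 34, 29, 42, 25]
Rule: An internal node has at least one child.
Per-node child counts:
  node 10: 2 child(ren)
  node 8: 1 child(ren)
  node 7: 0 child(ren)
  node 21: 1 child(ren)
  node 44: 1 child(ren)
  node 22: 1 child(ren)
  node 34: 2 child(ren)
  node 29: 1 child(ren)
  node 25: 0 child(ren)
  node 42: 0 child(ren)
Matching nodes: [10, 8, 21, 44, 22, 34, 29]
Count of internal (non-leaf) nodes: 7


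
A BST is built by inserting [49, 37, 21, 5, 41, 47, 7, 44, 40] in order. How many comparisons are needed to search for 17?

Search path for 17: 49 -> 37 -> 21 -> 5 -> 7
Found: False
Comparisons: 5


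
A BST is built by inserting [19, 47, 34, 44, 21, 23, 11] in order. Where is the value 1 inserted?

Starting tree (level order): [19, 11, 47, None, None, 34, None, 21, 44, None, 23]
Insertion path: 19 -> 11
Result: insert 1 as left child of 11
Final tree (level order): [19, 11, 47, 1, None, 34, None, None, None, 21, 44, None, 23]


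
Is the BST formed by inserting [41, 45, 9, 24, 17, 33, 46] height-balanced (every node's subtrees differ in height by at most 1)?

Tree (level-order array): [41, 9, 45, None, 24, None, 46, 17, 33]
Definition: a tree is height-balanced if, at every node, |h(left) - h(right)| <= 1 (empty subtree has height -1).
Bottom-up per-node check:
  node 17: h_left=-1, h_right=-1, diff=0 [OK], height=0
  node 33: h_left=-1, h_right=-1, diff=0 [OK], height=0
  node 24: h_left=0, h_right=0, diff=0 [OK], height=1
  node 9: h_left=-1, h_right=1, diff=2 [FAIL (|-1-1|=2 > 1)], height=2
  node 46: h_left=-1, h_right=-1, diff=0 [OK], height=0
  node 45: h_left=-1, h_right=0, diff=1 [OK], height=1
  node 41: h_left=2, h_right=1, diff=1 [OK], height=3
Node 9 violates the condition: |-1 - 1| = 2 > 1.
Result: Not balanced


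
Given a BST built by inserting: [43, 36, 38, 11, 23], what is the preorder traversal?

Tree insertion order: [43, 36, 38, 11, 23]
Tree (level-order array): [43, 36, None, 11, 38, None, 23]
Preorder traversal: [43, 36, 11, 23, 38]


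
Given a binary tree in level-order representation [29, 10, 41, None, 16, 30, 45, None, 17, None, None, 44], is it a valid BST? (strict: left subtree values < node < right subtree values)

Level-order array: [29, 10, 41, None, 16, 30, 45, None, 17, None, None, 44]
Validate using subtree bounds (lo, hi): at each node, require lo < value < hi,
then recurse left with hi=value and right with lo=value.
Preorder trace (stopping at first violation):
  at node 29 with bounds (-inf, +inf): OK
  at node 10 with bounds (-inf, 29): OK
  at node 16 with bounds (10, 29): OK
  at node 17 with bounds (16, 29): OK
  at node 41 with bounds (29, +inf): OK
  at node 30 with bounds (29, 41): OK
  at node 45 with bounds (41, +inf): OK
  at node 44 with bounds (41, 45): OK
No violation found at any node.
Result: Valid BST


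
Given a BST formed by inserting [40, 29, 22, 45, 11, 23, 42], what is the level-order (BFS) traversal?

Tree insertion order: [40, 29, 22, 45, 11, 23, 42]
Tree (level-order array): [40, 29, 45, 22, None, 42, None, 11, 23]
BFS from the root, enqueuing left then right child of each popped node:
  queue [40] -> pop 40, enqueue [29, 45], visited so far: [40]
  queue [29, 45] -> pop 29, enqueue [22], visited so far: [40, 29]
  queue [45, 22] -> pop 45, enqueue [42], visited so far: [40, 29, 45]
  queue [22, 42] -> pop 22, enqueue [11, 23], visited so far: [40, 29, 45, 22]
  queue [42, 11, 23] -> pop 42, enqueue [none], visited so far: [40, 29, 45, 22, 42]
  queue [11, 23] -> pop 11, enqueue [none], visited so far: [40, 29, 45, 22, 42, 11]
  queue [23] -> pop 23, enqueue [none], visited so far: [40, 29, 45, 22, 42, 11, 23]
Result: [40, 29, 45, 22, 42, 11, 23]


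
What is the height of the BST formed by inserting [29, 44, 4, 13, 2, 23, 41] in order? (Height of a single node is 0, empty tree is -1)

Insertion order: [29, 44, 4, 13, 2, 23, 41]
Tree (level-order array): [29, 4, 44, 2, 13, 41, None, None, None, None, 23]
Compute height bottom-up (empty subtree = -1):
  height(2) = 1 + max(-1, -1) = 0
  height(23) = 1 + max(-1, -1) = 0
  height(13) = 1 + max(-1, 0) = 1
  height(4) = 1 + max(0, 1) = 2
  height(41) = 1 + max(-1, -1) = 0
  height(44) = 1 + max(0, -1) = 1
  height(29) = 1 + max(2, 1) = 3
Height = 3


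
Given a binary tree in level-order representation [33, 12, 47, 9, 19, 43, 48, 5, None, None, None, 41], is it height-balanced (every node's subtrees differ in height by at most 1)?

Tree (level-order array): [33, 12, 47, 9, 19, 43, 48, 5, None, None, None, 41]
Definition: a tree is height-balanced if, at every node, |h(left) - h(right)| <= 1 (empty subtree has height -1).
Bottom-up per-node check:
  node 5: h_left=-1, h_right=-1, diff=0 [OK], height=0
  node 9: h_left=0, h_right=-1, diff=1 [OK], height=1
  node 19: h_left=-1, h_right=-1, diff=0 [OK], height=0
  node 12: h_left=1, h_right=0, diff=1 [OK], height=2
  node 41: h_left=-1, h_right=-1, diff=0 [OK], height=0
  node 43: h_left=0, h_right=-1, diff=1 [OK], height=1
  node 48: h_left=-1, h_right=-1, diff=0 [OK], height=0
  node 47: h_left=1, h_right=0, diff=1 [OK], height=2
  node 33: h_left=2, h_right=2, diff=0 [OK], height=3
All nodes satisfy the balance condition.
Result: Balanced


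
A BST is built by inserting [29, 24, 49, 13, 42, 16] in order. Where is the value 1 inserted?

Starting tree (level order): [29, 24, 49, 13, None, 42, None, None, 16]
Insertion path: 29 -> 24 -> 13
Result: insert 1 as left child of 13
Final tree (level order): [29, 24, 49, 13, None, 42, None, 1, 16]


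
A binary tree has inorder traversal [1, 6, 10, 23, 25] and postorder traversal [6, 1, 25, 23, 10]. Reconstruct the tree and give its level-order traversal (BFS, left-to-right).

Inorder:   [1, 6, 10, 23, 25]
Postorder: [6, 1, 25, 23, 10]
Algorithm: postorder visits root last, so walk postorder right-to-left;
each value is the root of the current inorder slice — split it at that
value, recurse on the right subtree first, then the left.
Recursive splits:
  root=10; inorder splits into left=[1, 6], right=[23, 25]
  root=23; inorder splits into left=[], right=[25]
  root=25; inorder splits into left=[], right=[]
  root=1; inorder splits into left=[], right=[6]
  root=6; inorder splits into left=[], right=[]
Reconstructed level-order: [10, 1, 23, 6, 25]
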